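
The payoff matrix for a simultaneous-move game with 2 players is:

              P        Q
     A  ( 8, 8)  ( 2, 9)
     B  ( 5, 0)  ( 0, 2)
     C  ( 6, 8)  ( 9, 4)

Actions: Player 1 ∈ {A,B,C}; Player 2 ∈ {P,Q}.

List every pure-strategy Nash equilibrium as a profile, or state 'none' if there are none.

(A,P): not NE [P2→Q gives 9>8]
(A,Q): not NE [P1→C gives 9>2]
(B,P): not NE [P1→A gives 8>5; P2→Q gives 2>0]
(B,Q): not NE [P1→C gives 9>0]
(C,P): not NE [P1→A gives 8>6]
(C,Q): not NE [P2→P gives 8>4]

Equilibria: none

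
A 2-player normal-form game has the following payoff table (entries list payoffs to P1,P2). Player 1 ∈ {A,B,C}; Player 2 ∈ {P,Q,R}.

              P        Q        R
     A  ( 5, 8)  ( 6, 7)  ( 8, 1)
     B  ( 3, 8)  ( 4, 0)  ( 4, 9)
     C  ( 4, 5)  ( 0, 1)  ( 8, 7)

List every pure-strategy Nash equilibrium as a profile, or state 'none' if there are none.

(A,P): NE
(A,Q): not NE [P2→P gives 8>7]
(A,R): not NE [P2→P gives 8>1]
(B,P): not NE [P1→A gives 5>3; P2→R gives 9>8]
(B,Q): not NE [P1→A gives 6>4; P2→R gives 9>0]
(B,R): not NE [P1→C gives 8>4]
(C,P): not NE [P1→A gives 5>4; P2→R gives 7>5]
(C,Q): not NE [P1→A gives 6>0; P2→R gives 7>1]
(C,R): NE

Nash profiles: (A,P), (C,R)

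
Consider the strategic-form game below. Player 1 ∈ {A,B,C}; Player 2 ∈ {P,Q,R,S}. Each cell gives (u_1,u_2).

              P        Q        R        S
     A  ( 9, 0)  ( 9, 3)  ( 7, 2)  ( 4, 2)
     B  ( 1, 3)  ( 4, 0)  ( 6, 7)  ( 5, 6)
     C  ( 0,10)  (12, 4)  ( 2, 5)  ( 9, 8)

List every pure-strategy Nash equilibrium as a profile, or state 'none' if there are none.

PSNE: ∅

(A,P): not NE [P2→Q gives 3>0]
(A,Q): not NE [P1→C gives 12>9]
(A,R): not NE [P2→Q gives 3>2]
(A,S): not NE [P1→C gives 9>4; P2→Q gives 3>2]
(B,P): not NE [P1→A gives 9>1; P2→R gives 7>3]
(B,Q): not NE [P1→C gives 12>4; P2→R gives 7>0]
(B,R): not NE [P1→A gives 7>6]
(B,S): not NE [P1→C gives 9>5; P2→R gives 7>6]
(C,P): not NE [P1→A gives 9>0]
(C,Q): not NE [P2→P gives 10>4]
(C,R): not NE [P1→A gives 7>2; P2→P gives 10>5]
(C,S): not NE [P2→P gives 10>8]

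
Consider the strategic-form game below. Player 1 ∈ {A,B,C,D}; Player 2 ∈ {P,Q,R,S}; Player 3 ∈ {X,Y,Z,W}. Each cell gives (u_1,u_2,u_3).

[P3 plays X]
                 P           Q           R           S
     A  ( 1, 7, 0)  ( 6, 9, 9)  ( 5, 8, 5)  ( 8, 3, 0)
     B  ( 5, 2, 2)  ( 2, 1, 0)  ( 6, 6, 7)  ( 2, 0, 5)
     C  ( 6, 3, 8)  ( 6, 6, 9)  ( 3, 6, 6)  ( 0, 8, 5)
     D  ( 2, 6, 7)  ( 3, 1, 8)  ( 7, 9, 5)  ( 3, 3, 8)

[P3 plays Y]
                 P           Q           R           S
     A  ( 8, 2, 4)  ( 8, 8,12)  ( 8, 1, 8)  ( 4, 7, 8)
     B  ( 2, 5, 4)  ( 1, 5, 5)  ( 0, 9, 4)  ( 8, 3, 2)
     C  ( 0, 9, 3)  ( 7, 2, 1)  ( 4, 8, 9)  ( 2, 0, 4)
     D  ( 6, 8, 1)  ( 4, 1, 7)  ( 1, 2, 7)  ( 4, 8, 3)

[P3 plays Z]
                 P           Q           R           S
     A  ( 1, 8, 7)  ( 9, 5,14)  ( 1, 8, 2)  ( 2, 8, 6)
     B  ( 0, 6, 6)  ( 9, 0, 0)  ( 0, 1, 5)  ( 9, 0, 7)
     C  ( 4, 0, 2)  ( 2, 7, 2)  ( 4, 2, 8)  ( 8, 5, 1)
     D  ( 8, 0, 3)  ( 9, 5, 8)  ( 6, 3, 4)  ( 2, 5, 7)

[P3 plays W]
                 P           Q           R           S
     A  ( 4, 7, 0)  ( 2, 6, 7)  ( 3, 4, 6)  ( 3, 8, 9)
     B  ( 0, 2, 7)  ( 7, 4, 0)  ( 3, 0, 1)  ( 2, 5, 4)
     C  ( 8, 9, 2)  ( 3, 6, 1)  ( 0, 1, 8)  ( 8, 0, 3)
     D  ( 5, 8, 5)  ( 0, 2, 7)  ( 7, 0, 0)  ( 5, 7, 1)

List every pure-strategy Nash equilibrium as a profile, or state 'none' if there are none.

(A,P,X): not NE [P1→C gives 6>1; P2→Q gives 9>7; P3→Z gives 7>0]
(A,P,Y): not NE [P2→Q gives 8>2; P3→Z gives 7>4]
(A,P,Z): not NE [P1→D gives 8>1]
(A,P,W): not NE [P1→C gives 8>4; P2→S gives 8>7; P3→Z gives 7>0]
(A,Q,X): not NE [P3→Z gives 14>9]
(A,Q,Y): not NE [P3→Z gives 14>12]
(A,Q,Z): not NE [P2→S gives 8>5]
(A,Q,W): not NE [P1→B gives 7>2; P2→S gives 8>6; P3→Z gives 14>7]
(A,R,X): not NE [P1→D gives 7>5; P2→Q gives 9>8; P3→Y gives 8>5]
(A,R,Y): not NE [P2→Q gives 8>1]
(A,R,Z): not NE [P1→D gives 6>1; P3→Y gives 8>2]
(A,R,W): not NE [P1→D gives 7>3; P2→S gives 8>4; P3→Y gives 8>6]
(A,S,X): not NE [P2→Q gives 9>3; P3→W gives 9>0]
(A,S,Y): not NE [P1→B gives 8>4; P2→Q gives 8>7; P3→W gives 9>8]
(A,S,Z): not NE [P1→B gives 9>2; P3→W gives 9>6]
(A,S,W): not NE [P1→C gives 8>3]
(B,P,X): not NE [P1→C gives 6>5; P2→R gives 6>2; P3→W gives 7>2]
(B,P,Y): not NE [P1→A gives 8>2; P2→R gives 9>5; P3→W gives 7>4]
(B,P,Z): not NE [P1→D gives 8>0; P3→W gives 7>6]
(B,P,W): not NE [P1→C gives 8>0; P2→S gives 5>2]
(B,Q,X): not NE [P1→C gives 6>2; P2→R gives 6>1; P3→Y gives 5>0]
(B,Q,Y): not NE [P1→A gives 8>1; P2→R gives 9>5]
(B,Q,Z): not NE [P2→P gives 6>0; P3→Y gives 5>0]
(B,Q,W): not NE [P2→S gives 5>4; P3→Y gives 5>0]
(B,R,X): not NE [P1→D gives 7>6]
(B,R,Y): not NE [P1→A gives 8>0; P3→X gives 7>4]
(B,R,Z): not NE [P1→D gives 6>0; P2→P gives 6>1; P3→X gives 7>5]
(B,R,W): not NE [P1→D gives 7>3; P2→S gives 5>0; P3→X gives 7>1]
(B,S,X): not NE [P1→A gives 8>2; P2→R gives 6>0; P3→Z gives 7>5]
(B,S,Y): not NE [P2→R gives 9>3; P3→Z gives 7>2]
(B,S,Z): not NE [P2→P gives 6>0]
(B,S,W): not NE [P1→C gives 8>2; P3→Z gives 7>4]
(C,P,X): not NE [P2→S gives 8>3]
(C,P,Y): not NE [P1→A gives 8>0; P3→X gives 8>3]
(C,P,Z): not NE [P1→D gives 8>4; P2→Q gives 7>0; P3→X gives 8>2]
(C,P,W): not NE [P3→X gives 8>2]
(C,Q,X): not NE [P2→S gives 8>6]
(C,Q,Y): not NE [P1→A gives 8>7; P2→P gives 9>2; P3→X gives 9>1]
(C,Q,Z): not NE [P1→D gives 9>2; P3→X gives 9>2]
(C,Q,W): not NE [P1→B gives 7>3; P2→P gives 9>6; P3→X gives 9>1]
(C,R,X): not NE [P1→D gives 7>3; P2→S gives 8>6; P3→Y gives 9>6]
(C,R,Y): not NE [P1→A gives 8>4; P2→P gives 9>8]
(C,R,Z): not NE [P1→D gives 6>4; P2→Q gives 7>2; P3→Y gives 9>8]
(C,R,W): not NE [P1→D gives 7>0; P2→P gives 9>1; P3→Y gives 9>8]
(C,S,X): not NE [P1→A gives 8>0]
(C,S,Y): not NE [P1→B gives 8>2; P2→P gives 9>0; P3→X gives 5>4]
(C,S,Z): not NE [P1→B gives 9>8; P2→Q gives 7>5; P3→X gives 5>1]
(C,S,W): not NE [P2→P gives 9>0; P3→X gives 5>3]
(D,P,X): not NE [P1→C gives 6>2; P2→R gives 9>6]
(D,P,Y): not NE [P1→A gives 8>6; P3→X gives 7>1]
(D,P,Z): not NE [P2→S gives 5>0; P3→X gives 7>3]
(D,P,W): not NE [P1→C gives 8>5; P3→X gives 7>5]
(D,Q,X): not NE [P1→C gives 6>3; P2→R gives 9>1]
(D,Q,Y): not NE [P1→A gives 8>4; P2→S gives 8>1; P3→Z gives 8>7]
(D,Q,Z): NE
(D,Q,W): not NE [P1→B gives 7>0; P2→P gives 8>2; P3→Z gives 8>7]
(D,R,X): not NE [P3→Y gives 7>5]
(D,R,Y): not NE [P1→A gives 8>1; P2→S gives 8>2]
(D,R,Z): not NE [P2→S gives 5>3; P3→Y gives 7>4]
(D,R,W): not NE [P2→P gives 8>0; P3→Y gives 7>0]
(D,S,X): not NE [P1→A gives 8>3; P2→R gives 9>3]
(D,S,Y): not NE [P1→B gives 8>4; P3→X gives 8>3]
(D,S,Z): not NE [P1→B gives 9>2; P3→X gives 8>7]
(D,S,W): not NE [P1→C gives 8>5; P2→P gives 8>7; P3→X gives 8>1]

PSNE = {(D,Q,Z)}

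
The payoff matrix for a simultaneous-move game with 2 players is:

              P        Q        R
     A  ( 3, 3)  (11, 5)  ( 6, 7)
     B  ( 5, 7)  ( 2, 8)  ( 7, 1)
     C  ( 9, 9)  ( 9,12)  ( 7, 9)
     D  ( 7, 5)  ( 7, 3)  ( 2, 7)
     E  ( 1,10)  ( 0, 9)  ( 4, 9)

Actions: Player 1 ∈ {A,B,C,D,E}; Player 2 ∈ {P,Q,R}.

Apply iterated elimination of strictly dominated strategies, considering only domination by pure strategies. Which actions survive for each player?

P1 drop D (C beats it: P:9>7 Q:9>7 R:7>2)
P1 drop E (A beats it: P:3>1 Q:11>0 R:6>4)
P2 drop P (Q beats it: A:5>3 B:8>7 C:12>9)
P1→{A,B,C} P2→{Q,R}

Survivors P1:{A,B,C} P2:{Q,R}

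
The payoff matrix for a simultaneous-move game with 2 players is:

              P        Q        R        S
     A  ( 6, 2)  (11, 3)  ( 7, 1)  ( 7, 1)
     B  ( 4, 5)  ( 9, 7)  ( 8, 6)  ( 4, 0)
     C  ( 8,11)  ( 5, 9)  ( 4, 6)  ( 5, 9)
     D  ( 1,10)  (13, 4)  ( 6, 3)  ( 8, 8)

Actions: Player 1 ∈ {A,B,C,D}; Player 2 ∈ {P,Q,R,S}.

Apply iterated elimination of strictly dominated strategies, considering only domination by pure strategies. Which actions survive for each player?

P2 drop R (Q beats it: A:3>1 B:7>6 C:9>6 D:4>3)
P1 drop B (A beats it: P:6>4 Q:11>9 S:7>4)
P2 drop S (P beats it: A:2>1 C:11>9 D:10>8)
P1→{A,C,D} P2→{P,Q}

IESDS → P1:{A,C,D} P2:{P,Q}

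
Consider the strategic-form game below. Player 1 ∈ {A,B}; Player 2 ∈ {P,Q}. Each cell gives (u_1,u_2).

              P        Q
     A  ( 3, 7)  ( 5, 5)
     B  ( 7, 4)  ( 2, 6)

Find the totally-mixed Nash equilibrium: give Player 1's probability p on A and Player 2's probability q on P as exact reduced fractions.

p=1/2, q=3/7

P1 indiff ⇒ q·3+(1-q)·5 = q·7+(1-q)·2 ⇒ q(-4) = (1-q)(-3) ⇒ q = 3/7
P2 indiff ⇒ p·7+(1-p)·4 = p·5+(1-p)·6 ⇒ p(2) = (1-p)(2) ⇒ p = 1/2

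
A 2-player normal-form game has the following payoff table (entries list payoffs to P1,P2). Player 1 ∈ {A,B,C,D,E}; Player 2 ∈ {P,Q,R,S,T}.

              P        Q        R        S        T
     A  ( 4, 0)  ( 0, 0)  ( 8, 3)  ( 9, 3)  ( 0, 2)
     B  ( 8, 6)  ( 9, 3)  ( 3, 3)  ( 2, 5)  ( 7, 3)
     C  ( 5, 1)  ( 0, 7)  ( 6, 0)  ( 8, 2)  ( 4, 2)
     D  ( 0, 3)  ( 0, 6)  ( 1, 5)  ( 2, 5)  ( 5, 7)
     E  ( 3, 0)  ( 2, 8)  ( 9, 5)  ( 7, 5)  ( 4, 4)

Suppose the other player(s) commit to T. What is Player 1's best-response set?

BR_1 = {B}

u_1(A vs T) = 0
u_1(B vs T) = 7
u_1(C vs T) = 4
u_1(D vs T) = 5
u_1(E vs T) = 4
max payoff 7 at {B}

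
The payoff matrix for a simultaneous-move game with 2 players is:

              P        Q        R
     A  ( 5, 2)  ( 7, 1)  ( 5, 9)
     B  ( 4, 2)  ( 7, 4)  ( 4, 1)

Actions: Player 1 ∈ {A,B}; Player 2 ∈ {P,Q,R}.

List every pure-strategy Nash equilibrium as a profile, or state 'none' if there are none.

(A,P): not NE [P2→R gives 9>2]
(A,Q): not NE [P2→R gives 9>1]
(A,R): NE
(B,P): not NE [P1→A gives 5>4; P2→Q gives 4>2]
(B,Q): NE
(B,R): not NE [P1→A gives 5>4; P2→Q gives 4>1]

Nash profiles: (A,R), (B,Q)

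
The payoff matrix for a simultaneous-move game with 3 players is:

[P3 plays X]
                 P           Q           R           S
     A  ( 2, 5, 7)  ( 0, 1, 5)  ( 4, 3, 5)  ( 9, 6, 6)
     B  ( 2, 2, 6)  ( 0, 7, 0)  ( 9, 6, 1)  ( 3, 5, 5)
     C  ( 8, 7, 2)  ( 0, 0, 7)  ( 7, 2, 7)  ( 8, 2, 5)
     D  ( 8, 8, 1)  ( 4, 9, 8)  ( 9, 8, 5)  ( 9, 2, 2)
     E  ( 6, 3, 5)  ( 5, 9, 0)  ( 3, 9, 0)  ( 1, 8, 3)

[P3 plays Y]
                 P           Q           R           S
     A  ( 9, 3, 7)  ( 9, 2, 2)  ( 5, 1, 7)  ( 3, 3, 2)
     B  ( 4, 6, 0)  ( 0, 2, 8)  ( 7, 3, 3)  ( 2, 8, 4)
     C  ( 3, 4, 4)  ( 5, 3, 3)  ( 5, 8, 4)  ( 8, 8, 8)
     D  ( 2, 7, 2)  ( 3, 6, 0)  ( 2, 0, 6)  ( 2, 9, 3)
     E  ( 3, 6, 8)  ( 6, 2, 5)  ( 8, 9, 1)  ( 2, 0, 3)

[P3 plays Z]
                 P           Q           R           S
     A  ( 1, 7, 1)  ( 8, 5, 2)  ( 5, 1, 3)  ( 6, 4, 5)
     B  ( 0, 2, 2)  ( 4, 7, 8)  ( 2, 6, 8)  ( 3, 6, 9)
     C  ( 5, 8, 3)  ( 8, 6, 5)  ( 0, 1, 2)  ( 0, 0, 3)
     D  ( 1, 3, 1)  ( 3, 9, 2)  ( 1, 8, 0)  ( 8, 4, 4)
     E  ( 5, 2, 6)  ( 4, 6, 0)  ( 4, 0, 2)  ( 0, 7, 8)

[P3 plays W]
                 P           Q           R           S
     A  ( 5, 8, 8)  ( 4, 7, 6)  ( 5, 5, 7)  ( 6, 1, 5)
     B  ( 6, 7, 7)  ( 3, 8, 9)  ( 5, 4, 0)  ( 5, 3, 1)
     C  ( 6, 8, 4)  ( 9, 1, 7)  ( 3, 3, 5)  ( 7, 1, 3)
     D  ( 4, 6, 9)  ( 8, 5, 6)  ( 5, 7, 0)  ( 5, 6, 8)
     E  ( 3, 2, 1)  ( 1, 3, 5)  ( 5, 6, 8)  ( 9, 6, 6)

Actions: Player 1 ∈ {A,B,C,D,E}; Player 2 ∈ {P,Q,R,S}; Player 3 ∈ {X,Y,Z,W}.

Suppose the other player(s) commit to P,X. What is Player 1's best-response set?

u_1(A vs P,X) = 2
u_1(B vs P,X) = 2
u_1(C vs P,X) = 8
u_1(D vs P,X) = 8
u_1(E vs P,X) = 6
max payoff 8 at {C,D}

argmax u_1 = {C,D}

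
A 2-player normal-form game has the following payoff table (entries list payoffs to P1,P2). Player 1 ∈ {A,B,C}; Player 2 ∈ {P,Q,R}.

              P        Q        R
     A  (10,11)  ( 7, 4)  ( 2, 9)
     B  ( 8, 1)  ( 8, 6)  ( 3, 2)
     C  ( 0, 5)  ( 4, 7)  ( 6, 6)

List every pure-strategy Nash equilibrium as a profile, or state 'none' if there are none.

(A,P): NE
(A,Q): not NE [P1→B gives 8>7; P2→P gives 11>4]
(A,R): not NE [P1→C gives 6>2; P2→P gives 11>9]
(B,P): not NE [P1→A gives 10>8; P2→Q gives 6>1]
(B,Q): NE
(B,R): not NE [P1→C gives 6>3; P2→Q gives 6>2]
(C,P): not NE [P1→A gives 10>0; P2→Q gives 7>5]
(C,Q): not NE [P1→B gives 8>4]
(C,R): not NE [P2→Q gives 7>6]

NE set: (A,P), (B,Q)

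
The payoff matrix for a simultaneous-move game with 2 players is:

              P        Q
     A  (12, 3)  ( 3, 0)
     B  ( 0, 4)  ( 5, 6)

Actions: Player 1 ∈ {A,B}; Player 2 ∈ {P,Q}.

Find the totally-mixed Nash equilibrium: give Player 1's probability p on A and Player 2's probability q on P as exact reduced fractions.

P1 indiff ⇒ q·12+(1-q)·3 = q·0+(1-q)·5 ⇒ q(12) = (1-q)(2) ⇒ q = 1/7
P2 indiff ⇒ p·3+(1-p)·4 = p·0+(1-p)·6 ⇒ p(3) = (1-p)(2) ⇒ p = 2/5

p=2/5, q=1/7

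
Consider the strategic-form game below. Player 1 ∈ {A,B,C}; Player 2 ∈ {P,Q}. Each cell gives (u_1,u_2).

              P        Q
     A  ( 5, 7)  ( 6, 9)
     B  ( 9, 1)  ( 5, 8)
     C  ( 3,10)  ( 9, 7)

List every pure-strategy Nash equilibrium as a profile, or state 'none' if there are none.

PSNE: ∅

(A,P): not NE [P1→B gives 9>5; P2→Q gives 9>7]
(A,Q): not NE [P1→C gives 9>6]
(B,P): not NE [P2→Q gives 8>1]
(B,Q): not NE [P1→C gives 9>5]
(C,P): not NE [P1→B gives 9>3]
(C,Q): not NE [P2→P gives 10>7]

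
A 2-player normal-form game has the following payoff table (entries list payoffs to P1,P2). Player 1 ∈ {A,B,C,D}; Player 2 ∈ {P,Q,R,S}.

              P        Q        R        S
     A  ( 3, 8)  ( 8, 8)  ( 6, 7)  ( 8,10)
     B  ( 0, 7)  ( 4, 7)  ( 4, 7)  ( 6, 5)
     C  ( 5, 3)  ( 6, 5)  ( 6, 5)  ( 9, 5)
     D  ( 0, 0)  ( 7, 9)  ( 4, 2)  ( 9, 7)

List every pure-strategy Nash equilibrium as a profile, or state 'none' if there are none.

(A,P): not NE [P1→C gives 5>3; P2→S gives 10>8]
(A,Q): not NE [P2→S gives 10>8]
(A,R): not NE [P2→S gives 10>7]
(A,S): not NE [P1→D gives 9>8]
(B,P): not NE [P1→C gives 5>0]
(B,Q): not NE [P1→A gives 8>4]
(B,R): not NE [P1→C gives 6>4]
(B,S): not NE [P1→D gives 9>6; P2→R gives 7>5]
(C,P): not NE [P2→S gives 5>3]
(C,Q): not NE [P1→A gives 8>6]
(C,R): NE
(C,S): NE
(D,P): not NE [P1→C gives 5>0; P2→Q gives 9>0]
(D,Q): not NE [P1→A gives 8>7]
(D,R): not NE [P1→C gives 6>4; P2→Q gives 9>2]
(D,S): not NE [P2→Q gives 9>7]

PSNE = {(C,R), (C,S)}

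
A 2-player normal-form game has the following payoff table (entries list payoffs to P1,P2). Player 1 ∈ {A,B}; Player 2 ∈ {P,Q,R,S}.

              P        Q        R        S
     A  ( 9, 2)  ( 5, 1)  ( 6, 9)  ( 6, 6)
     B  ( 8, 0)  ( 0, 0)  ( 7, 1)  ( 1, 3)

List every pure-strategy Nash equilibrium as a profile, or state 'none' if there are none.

(A,P): not NE [P2→R gives 9>2]
(A,Q): not NE [P2→R gives 9>1]
(A,R): not NE [P1→B gives 7>6]
(A,S): not NE [P2→R gives 9>6]
(B,P): not NE [P1→A gives 9>8; P2→S gives 3>0]
(B,Q): not NE [P1→A gives 5>0; P2→S gives 3>0]
(B,R): not NE [P2→S gives 3>1]
(B,S): not NE [P1→A gives 6>1]

No pure NE.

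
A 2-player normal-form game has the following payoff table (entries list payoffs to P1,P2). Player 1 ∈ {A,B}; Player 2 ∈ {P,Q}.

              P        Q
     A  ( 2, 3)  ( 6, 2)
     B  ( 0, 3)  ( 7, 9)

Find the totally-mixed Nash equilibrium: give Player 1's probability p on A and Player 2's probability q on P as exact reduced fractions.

P1 indiff ⇒ q·2+(1-q)·6 = q·0+(1-q)·7 ⇒ q(2) = (1-q)(1) ⇒ q = 1/3
P2 indiff ⇒ p·3+(1-p)·3 = p·2+(1-p)·9 ⇒ p(1) = (1-p)(6) ⇒ p = 6/7

p=6/7, q=1/3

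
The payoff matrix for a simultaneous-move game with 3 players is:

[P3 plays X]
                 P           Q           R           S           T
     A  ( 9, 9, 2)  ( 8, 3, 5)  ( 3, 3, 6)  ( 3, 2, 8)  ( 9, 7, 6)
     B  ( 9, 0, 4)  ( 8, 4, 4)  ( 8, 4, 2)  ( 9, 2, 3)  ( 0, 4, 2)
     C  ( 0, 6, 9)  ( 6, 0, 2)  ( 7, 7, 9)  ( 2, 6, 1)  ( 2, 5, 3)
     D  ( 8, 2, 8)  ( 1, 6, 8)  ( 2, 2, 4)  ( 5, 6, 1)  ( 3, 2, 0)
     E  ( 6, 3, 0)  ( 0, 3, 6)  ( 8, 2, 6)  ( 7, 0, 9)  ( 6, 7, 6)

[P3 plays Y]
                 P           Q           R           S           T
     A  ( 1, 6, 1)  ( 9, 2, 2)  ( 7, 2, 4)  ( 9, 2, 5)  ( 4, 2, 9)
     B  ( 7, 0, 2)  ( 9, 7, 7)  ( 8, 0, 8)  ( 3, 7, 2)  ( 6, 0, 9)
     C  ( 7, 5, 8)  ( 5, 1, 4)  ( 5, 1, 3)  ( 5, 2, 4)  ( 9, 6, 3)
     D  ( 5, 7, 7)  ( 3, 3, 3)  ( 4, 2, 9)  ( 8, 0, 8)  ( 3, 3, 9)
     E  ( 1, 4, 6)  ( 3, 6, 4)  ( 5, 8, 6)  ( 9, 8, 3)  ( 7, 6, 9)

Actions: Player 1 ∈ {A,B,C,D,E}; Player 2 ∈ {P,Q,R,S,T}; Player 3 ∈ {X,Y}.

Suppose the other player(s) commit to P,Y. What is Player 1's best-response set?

argmax u_1 = {B,C}

u_1(A vs P,Y) = 1
u_1(B vs P,Y) = 7
u_1(C vs P,Y) = 7
u_1(D vs P,Y) = 5
u_1(E vs P,Y) = 1
max payoff 7 at {B,C}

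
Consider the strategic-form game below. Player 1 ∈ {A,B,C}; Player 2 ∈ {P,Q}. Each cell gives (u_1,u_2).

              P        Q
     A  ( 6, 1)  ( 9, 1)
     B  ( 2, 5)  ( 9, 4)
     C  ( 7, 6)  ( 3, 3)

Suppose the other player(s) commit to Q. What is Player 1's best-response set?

argmax u_1 = {A,B}

u_1(A vs Q) = 9
u_1(B vs Q) = 9
u_1(C vs Q) = 3
max payoff 9 at {A,B}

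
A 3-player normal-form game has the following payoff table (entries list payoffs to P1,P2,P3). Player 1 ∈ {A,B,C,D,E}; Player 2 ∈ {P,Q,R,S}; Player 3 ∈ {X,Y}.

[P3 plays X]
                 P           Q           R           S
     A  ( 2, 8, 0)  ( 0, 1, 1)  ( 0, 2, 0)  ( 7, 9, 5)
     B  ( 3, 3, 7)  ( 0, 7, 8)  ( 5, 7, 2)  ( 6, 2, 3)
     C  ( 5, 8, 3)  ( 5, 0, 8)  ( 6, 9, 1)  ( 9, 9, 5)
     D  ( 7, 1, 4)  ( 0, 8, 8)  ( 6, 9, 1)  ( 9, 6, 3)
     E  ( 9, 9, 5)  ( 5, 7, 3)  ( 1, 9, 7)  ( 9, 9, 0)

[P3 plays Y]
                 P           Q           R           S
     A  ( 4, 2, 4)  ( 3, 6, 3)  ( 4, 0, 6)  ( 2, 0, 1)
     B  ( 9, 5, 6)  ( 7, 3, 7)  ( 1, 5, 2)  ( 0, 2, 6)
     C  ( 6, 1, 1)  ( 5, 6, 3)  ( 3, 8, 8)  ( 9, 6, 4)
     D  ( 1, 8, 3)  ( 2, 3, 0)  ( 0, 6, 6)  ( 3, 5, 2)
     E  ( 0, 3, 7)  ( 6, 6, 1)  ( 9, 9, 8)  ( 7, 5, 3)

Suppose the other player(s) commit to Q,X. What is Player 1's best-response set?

BR_1 = {C,E}

u_1(A vs Q,X) = 0
u_1(B vs Q,X) = 0
u_1(C vs Q,X) = 5
u_1(D vs Q,X) = 0
u_1(E vs Q,X) = 5
max payoff 5 at {C,E}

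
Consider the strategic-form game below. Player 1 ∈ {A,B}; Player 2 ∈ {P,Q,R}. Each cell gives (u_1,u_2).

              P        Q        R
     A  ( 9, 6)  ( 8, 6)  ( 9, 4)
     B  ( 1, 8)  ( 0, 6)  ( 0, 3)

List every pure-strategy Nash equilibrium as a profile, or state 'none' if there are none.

PSNE = {(A,P), (A,Q)}

(A,P): NE
(A,Q): NE
(A,R): not NE [P2→Q gives 6>4]
(B,P): not NE [P1→A gives 9>1]
(B,Q): not NE [P1→A gives 8>0; P2→P gives 8>6]
(B,R): not NE [P1→A gives 9>0; P2→P gives 8>3]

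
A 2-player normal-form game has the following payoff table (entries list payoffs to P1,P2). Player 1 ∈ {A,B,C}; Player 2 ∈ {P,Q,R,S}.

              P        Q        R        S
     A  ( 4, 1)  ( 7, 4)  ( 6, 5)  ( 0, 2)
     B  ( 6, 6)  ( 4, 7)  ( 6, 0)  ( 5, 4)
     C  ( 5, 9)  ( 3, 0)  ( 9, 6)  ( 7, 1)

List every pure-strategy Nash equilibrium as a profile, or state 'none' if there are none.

(A,P): not NE [P1→B gives 6>4; P2→R gives 5>1]
(A,Q): not NE [P2→R gives 5>4]
(A,R): not NE [P1→C gives 9>6]
(A,S): not NE [P1→C gives 7>0; P2→R gives 5>2]
(B,P): not NE [P2→Q gives 7>6]
(B,Q): not NE [P1→A gives 7>4]
(B,R): not NE [P1→C gives 9>6; P2→Q gives 7>0]
(B,S): not NE [P1→C gives 7>5; P2→Q gives 7>4]
(C,P): not NE [P1→B gives 6>5]
(C,Q): not NE [P1→A gives 7>3; P2→P gives 9>0]
(C,R): not NE [P2→P gives 9>6]
(C,S): not NE [P2→P gives 9>1]

Equilibria: none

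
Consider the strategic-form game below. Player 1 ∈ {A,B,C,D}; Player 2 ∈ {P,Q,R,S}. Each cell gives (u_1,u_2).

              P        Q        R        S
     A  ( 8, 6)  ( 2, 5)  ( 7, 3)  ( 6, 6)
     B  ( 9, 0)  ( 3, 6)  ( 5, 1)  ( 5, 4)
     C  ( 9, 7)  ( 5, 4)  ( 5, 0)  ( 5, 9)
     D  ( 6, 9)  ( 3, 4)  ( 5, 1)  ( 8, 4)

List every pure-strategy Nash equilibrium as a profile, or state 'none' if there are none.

PSNE: ∅

(A,P): not NE [P1→C gives 9>8]
(A,Q): not NE [P1→C gives 5>2; P2→S gives 6>5]
(A,R): not NE [P2→S gives 6>3]
(A,S): not NE [P1→D gives 8>6]
(B,P): not NE [P2→Q gives 6>0]
(B,Q): not NE [P1→C gives 5>3]
(B,R): not NE [P1→A gives 7>5; P2→Q gives 6>1]
(B,S): not NE [P1→D gives 8>5; P2→Q gives 6>4]
(C,P): not NE [P2→S gives 9>7]
(C,Q): not NE [P2→S gives 9>4]
(C,R): not NE [P1→A gives 7>5; P2→S gives 9>0]
(C,S): not NE [P1→D gives 8>5]
(D,P): not NE [P1→C gives 9>6]
(D,Q): not NE [P1→C gives 5>3; P2→P gives 9>4]
(D,R): not NE [P1→A gives 7>5; P2→P gives 9>1]
(D,S): not NE [P2→P gives 9>4]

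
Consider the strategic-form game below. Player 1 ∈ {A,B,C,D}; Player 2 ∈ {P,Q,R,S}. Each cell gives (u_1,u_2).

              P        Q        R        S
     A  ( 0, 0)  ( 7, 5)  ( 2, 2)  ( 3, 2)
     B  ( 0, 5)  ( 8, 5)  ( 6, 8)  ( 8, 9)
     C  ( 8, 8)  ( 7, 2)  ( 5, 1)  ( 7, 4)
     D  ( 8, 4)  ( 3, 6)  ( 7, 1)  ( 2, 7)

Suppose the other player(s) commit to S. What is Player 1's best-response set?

P1 best: {B}

u_1(A vs S) = 3
u_1(B vs S) = 8
u_1(C vs S) = 7
u_1(D vs S) = 2
max payoff 8 at {B}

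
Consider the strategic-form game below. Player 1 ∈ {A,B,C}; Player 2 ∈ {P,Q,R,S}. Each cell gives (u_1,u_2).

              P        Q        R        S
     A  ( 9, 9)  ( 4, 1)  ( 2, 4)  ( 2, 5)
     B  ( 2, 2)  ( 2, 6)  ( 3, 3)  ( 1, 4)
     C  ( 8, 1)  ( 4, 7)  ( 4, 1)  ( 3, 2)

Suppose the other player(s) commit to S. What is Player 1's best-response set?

BR_1 = {C}

u_1(A vs S) = 2
u_1(B vs S) = 1
u_1(C vs S) = 3
max payoff 3 at {C}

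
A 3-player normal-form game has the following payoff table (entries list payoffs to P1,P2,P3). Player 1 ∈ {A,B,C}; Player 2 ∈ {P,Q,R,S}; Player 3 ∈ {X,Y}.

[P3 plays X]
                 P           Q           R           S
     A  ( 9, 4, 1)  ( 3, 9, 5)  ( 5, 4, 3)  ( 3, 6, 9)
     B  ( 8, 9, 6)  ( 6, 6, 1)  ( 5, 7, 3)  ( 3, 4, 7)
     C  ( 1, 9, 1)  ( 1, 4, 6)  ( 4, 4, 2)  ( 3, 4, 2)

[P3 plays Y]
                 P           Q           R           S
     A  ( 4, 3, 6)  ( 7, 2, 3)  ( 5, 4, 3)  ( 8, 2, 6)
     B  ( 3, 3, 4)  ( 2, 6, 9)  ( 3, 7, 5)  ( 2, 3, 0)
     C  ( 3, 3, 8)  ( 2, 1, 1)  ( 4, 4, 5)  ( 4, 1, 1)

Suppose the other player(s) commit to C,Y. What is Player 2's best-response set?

BR_2 = {R}

u_2(P vs C,Y) = 3
u_2(Q vs C,Y) = 1
u_2(R vs C,Y) = 4
u_2(S vs C,Y) = 1
max payoff 4 at {R}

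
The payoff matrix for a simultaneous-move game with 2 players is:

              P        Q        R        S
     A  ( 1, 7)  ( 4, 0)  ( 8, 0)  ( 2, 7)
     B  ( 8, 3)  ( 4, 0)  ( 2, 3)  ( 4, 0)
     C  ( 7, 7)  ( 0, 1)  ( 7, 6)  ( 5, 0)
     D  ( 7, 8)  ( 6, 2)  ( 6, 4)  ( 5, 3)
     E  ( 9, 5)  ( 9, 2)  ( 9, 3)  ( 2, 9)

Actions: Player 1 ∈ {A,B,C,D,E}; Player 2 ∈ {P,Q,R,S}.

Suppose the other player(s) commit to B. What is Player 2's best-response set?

u_2(P vs B) = 3
u_2(Q vs B) = 0
u_2(R vs B) = 3
u_2(S vs B) = 0
max payoff 3 at {P,R}

argmax u_2 = {P,R}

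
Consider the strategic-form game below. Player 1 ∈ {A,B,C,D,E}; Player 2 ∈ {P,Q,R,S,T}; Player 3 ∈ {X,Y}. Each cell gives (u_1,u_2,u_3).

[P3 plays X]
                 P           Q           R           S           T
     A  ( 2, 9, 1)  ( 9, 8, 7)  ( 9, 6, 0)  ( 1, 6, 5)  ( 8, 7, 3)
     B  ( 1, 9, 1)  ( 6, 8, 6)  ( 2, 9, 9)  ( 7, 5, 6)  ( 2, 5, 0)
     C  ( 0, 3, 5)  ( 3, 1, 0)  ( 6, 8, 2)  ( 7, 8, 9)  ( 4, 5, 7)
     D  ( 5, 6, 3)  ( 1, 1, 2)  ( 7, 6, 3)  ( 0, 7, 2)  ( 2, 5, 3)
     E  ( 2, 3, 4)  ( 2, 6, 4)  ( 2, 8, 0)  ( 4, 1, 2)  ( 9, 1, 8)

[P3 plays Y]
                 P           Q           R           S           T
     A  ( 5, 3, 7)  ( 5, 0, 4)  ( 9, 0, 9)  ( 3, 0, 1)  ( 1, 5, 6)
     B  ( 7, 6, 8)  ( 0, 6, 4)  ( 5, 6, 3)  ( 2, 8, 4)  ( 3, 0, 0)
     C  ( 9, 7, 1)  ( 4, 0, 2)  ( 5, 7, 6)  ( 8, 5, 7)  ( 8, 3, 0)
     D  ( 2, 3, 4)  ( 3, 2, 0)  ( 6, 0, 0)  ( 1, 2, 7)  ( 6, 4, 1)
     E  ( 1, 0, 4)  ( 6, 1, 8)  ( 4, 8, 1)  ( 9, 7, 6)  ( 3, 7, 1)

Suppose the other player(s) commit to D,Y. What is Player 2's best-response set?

argmax u_2 = {T}

u_2(P vs D,Y) = 3
u_2(Q vs D,Y) = 2
u_2(R vs D,Y) = 0
u_2(S vs D,Y) = 2
u_2(T vs D,Y) = 4
max payoff 4 at {T}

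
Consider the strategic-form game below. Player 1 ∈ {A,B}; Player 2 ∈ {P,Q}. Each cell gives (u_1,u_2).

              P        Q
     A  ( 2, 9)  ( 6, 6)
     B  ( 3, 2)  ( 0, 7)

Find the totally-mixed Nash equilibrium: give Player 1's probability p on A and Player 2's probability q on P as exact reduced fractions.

P1 indiff ⇒ q·2+(1-q)·6 = q·3+(1-q)·0 ⇒ q(-1) = (1-q)(-6) ⇒ q = 6/7
P2 indiff ⇒ p·9+(1-p)·2 = p·6+(1-p)·7 ⇒ p(3) = (1-p)(5) ⇒ p = 5/8

p=5/8, q=6/7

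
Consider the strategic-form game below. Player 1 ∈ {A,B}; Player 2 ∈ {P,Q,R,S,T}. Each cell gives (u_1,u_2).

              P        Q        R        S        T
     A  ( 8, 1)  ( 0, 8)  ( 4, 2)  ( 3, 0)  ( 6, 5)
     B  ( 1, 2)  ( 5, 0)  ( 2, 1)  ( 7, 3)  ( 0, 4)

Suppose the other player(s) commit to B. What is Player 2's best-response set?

u_2(P vs B) = 2
u_2(Q vs B) = 0
u_2(R vs B) = 1
u_2(S vs B) = 3
u_2(T vs B) = 4
max payoff 4 at {T}

BR_2 = {T}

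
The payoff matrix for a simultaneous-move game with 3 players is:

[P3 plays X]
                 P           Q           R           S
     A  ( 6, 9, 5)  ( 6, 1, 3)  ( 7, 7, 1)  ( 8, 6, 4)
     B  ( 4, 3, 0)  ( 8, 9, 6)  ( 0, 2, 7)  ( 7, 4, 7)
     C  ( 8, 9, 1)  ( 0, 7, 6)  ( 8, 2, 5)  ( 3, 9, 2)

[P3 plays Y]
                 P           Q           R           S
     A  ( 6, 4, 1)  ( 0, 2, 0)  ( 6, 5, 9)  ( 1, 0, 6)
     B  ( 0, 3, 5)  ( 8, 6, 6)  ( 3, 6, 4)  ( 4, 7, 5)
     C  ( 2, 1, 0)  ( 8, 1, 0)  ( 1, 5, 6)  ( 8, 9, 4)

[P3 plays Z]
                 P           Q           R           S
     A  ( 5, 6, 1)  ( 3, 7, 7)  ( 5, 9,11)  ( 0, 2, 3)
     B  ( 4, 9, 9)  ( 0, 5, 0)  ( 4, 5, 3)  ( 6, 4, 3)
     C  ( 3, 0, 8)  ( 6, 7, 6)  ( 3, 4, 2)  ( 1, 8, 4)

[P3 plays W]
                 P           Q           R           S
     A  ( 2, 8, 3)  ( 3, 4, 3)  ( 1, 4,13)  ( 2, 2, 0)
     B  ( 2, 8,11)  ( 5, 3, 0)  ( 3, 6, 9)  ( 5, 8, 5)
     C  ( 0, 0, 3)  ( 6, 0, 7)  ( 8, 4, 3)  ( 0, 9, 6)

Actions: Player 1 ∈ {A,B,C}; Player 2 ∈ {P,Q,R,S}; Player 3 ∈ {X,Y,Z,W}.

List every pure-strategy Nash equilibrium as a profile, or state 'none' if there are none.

PSNE = {(B,P,W), (B,Q,X)}

(A,P,X): not NE [P1→C gives 8>6]
(A,P,Y): not NE [P2→R gives 5>4; P3→X gives 5>1]
(A,P,Z): not NE [P2→R gives 9>6; P3→X gives 5>1]
(A,P,W): not NE [P3→X gives 5>3]
(A,Q,X): not NE [P1→B gives 8>6; P2→P gives 9>1; P3→Z gives 7>3]
(A,Q,Y): not NE [P1→C gives 8>0; P2→R gives 5>2; P3→Z gives 7>0]
(A,Q,Z): not NE [P1→C gives 6>3; P2→R gives 9>7]
(A,Q,W): not NE [P1→C gives 6>3; P2→P gives 8>4; P3→Z gives 7>3]
(A,R,X): not NE [P1→C gives 8>7; P2→P gives 9>7; P3→W gives 13>1]
(A,R,Y): not NE [P3→W gives 13>9]
(A,R,Z): not NE [P3→W gives 13>11]
(A,R,W): not NE [P1→C gives 8>1; P2→P gives 8>4]
(A,S,X): not NE [P2→P gives 9>6; P3→Y gives 6>4]
(A,S,Y): not NE [P1→C gives 8>1; P2→R gives 5>0]
(A,S,Z): not NE [P1→B gives 6>0; P2→R gives 9>2; P3→Y gives 6>3]
(A,S,W): not NE [P1→B gives 5>2; P2→P gives 8>2; P3→Y gives 6>0]
(B,P,X): not NE [P1→C gives 8>4; P2→Q gives 9>3; P3→W gives 11>0]
(B,P,Y): not NE [P1→A gives 6>0; P2→S gives 7>3; P3→W gives 11>5]
(B,P,Z): not NE [P1→A gives 5>4; P3→W gives 11>9]
(B,P,W): NE
(B,Q,X): NE
(B,Q,Y): not NE [P2→S gives 7>6]
(B,Q,Z): not NE [P1→C gives 6>0; P2→P gives 9>5; P3→Y gives 6>0]
(B,Q,W): not NE [P1→C gives 6>5; P2→S gives 8>3; P3→Y gives 6>0]
(B,R,X): not NE [P1→C gives 8>0; P2→Q gives 9>2; P3→W gives 9>7]
(B,R,Y): not NE [P1→A gives 6>3; P2→S gives 7>6; P3→W gives 9>4]
(B,R,Z): not NE [P1→A gives 5>4; P2→P gives 9>5; P3→W gives 9>3]
(B,R,W): not NE [P1→C gives 8>3; P2→S gives 8>6]
(B,S,X): not NE [P1→A gives 8>7; P2→Q gives 9>4]
(B,S,Y): not NE [P1→C gives 8>4; P3→X gives 7>5]
(B,S,Z): not NE [P2→P gives 9>4; P3→X gives 7>3]
(B,S,W): not NE [P3→X gives 7>5]
(C,P,X): not NE [P3→Z gives 8>1]
(C,P,Y): not NE [P1→A gives 6>2; P2→S gives 9>1; P3→Z gives 8>0]
(C,P,Z): not NE [P1→A gives 5>3; P2→S gives 8>0]
(C,P,W): not NE [P1→B gives 2>0; P2→S gives 9>0; P3→Z gives 8>3]
(C,Q,X): not NE [P1→B gives 8>0; P2→S gives 9>7; P3→W gives 7>6]
(C,Q,Y): not NE [P2→S gives 9>1; P3→W gives 7>0]
(C,Q,Z): not NE [P2→S gives 8>7; P3→W gives 7>6]
(C,Q,W): not NE [P2→S gives 9>0]
(C,R,X): not NE [P2→S gives 9>2; P3→Y gives 6>5]
(C,R,Y): not NE [P1→A gives 6>1; P2→S gives 9>5]
(C,R,Z): not NE [P1→A gives 5>3; P2→S gives 8>4; P3→Y gives 6>2]
(C,R,W): not NE [P2→S gives 9>4; P3→Y gives 6>3]
(C,S,X): not NE [P1→A gives 8>3; P3→W gives 6>2]
(C,S,Y): not NE [P3→W gives 6>4]
(C,S,Z): not NE [P1→B gives 6>1; P3→W gives 6>4]
(C,S,W): not NE [P1→B gives 5>0]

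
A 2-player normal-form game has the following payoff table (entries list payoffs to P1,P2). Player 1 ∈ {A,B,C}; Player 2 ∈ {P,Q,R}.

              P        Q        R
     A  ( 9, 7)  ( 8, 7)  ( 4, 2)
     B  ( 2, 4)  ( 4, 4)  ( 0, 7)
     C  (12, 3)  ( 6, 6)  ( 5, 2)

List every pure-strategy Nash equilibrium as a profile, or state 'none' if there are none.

Nash profiles: (A,Q)

(A,P): not NE [P1→C gives 12>9]
(A,Q): NE
(A,R): not NE [P1→C gives 5>4; P2→Q gives 7>2]
(B,P): not NE [P1→C gives 12>2; P2→R gives 7>4]
(B,Q): not NE [P1→A gives 8>4; P2→R gives 7>4]
(B,R): not NE [P1→C gives 5>0]
(C,P): not NE [P2→Q gives 6>3]
(C,Q): not NE [P1→A gives 8>6]
(C,R): not NE [P2→Q gives 6>2]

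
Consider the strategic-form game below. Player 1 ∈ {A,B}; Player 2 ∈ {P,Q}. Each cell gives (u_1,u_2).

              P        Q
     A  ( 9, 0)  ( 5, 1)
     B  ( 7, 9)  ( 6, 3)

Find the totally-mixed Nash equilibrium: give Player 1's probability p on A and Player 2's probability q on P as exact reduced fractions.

(p,q) = (6/7, 1/3)

P1 indiff ⇒ q·9+(1-q)·5 = q·7+(1-q)·6 ⇒ q(2) = (1-q)(1) ⇒ q = 1/3
P2 indiff ⇒ p·0+(1-p)·9 = p·1+(1-p)·3 ⇒ p(-1) = (1-p)(-6) ⇒ p = 6/7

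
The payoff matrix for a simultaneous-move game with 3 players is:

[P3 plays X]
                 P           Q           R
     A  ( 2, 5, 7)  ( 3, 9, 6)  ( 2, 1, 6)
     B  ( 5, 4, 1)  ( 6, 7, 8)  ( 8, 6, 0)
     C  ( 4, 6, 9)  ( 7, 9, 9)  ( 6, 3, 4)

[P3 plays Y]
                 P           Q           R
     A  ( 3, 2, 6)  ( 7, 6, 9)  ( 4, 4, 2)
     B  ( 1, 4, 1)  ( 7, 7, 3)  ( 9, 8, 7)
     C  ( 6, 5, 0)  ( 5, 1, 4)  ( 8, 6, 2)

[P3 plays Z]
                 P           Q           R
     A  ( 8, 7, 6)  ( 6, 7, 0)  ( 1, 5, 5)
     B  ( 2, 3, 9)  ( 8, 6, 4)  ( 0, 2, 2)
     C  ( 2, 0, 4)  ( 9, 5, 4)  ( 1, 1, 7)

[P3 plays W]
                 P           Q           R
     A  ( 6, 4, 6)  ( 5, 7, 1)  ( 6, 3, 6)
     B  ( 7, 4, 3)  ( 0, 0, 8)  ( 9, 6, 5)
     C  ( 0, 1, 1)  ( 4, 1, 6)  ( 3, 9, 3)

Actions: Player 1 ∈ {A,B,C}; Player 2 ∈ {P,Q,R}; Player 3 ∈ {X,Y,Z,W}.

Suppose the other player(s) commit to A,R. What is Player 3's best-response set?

u_3(X vs A,R) = 6
u_3(Y vs A,R) = 2
u_3(Z vs A,R) = 5
u_3(W vs A,R) = 6
max payoff 6 at {X,W}

argmax u_3 = {X,W}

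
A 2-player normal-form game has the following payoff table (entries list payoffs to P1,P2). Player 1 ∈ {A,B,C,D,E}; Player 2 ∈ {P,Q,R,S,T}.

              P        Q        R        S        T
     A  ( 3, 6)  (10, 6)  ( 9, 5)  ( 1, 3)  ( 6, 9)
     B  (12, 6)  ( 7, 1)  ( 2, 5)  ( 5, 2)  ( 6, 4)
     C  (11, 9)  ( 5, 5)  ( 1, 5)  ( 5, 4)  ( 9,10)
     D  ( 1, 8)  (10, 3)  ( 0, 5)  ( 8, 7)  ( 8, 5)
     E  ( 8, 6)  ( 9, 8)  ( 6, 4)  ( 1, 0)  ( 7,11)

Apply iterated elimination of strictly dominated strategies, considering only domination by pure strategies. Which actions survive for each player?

IESDS → P1:{B,C} P2:{P,T}

P2 drop Q (T beats it: A:9>6 B:4>1 C:10>5 D:5>3 E:11>8)
P2 drop R (P beats it: A:6>5 B:6>5 C:9>5 D:8>5 E:6>4)
P1 drop A (C beats it: P:11>3 S:5>1 T:9>6)
P1 drop E (C beats it: P:11>8 S:5>1 T:9>7)
P2 drop S (P beats it: B:6>2 C:9>4 D:8>7)
P1 drop D (C beats it: P:11>1 T:9>8)
P1→{B,C} P2→{P,T}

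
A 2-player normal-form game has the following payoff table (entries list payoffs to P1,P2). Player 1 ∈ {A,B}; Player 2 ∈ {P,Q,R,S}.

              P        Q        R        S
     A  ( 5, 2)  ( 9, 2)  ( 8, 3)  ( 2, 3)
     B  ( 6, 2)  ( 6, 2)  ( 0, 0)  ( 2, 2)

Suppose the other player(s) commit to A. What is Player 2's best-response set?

argmax u_2 = {R,S}

u_2(P vs A) = 2
u_2(Q vs A) = 2
u_2(R vs A) = 3
u_2(S vs A) = 3
max payoff 3 at {R,S}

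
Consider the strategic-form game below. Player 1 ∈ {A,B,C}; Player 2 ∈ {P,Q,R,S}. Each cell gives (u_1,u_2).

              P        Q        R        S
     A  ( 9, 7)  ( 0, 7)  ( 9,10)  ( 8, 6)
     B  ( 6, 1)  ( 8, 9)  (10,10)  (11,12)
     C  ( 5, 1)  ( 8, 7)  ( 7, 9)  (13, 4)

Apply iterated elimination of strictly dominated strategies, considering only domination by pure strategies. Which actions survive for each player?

Survivors P1:{B,C} P2:{R,S}

P2 drop P (R beats it: A:10>7 B:10>1 C:9>1)
P1 drop A (B beats it: Q:8>0 R:10>9 S:11>8)
P2 drop Q (R beats it: B:10>9 C:9>7)
P1→{B,C} P2→{R,S}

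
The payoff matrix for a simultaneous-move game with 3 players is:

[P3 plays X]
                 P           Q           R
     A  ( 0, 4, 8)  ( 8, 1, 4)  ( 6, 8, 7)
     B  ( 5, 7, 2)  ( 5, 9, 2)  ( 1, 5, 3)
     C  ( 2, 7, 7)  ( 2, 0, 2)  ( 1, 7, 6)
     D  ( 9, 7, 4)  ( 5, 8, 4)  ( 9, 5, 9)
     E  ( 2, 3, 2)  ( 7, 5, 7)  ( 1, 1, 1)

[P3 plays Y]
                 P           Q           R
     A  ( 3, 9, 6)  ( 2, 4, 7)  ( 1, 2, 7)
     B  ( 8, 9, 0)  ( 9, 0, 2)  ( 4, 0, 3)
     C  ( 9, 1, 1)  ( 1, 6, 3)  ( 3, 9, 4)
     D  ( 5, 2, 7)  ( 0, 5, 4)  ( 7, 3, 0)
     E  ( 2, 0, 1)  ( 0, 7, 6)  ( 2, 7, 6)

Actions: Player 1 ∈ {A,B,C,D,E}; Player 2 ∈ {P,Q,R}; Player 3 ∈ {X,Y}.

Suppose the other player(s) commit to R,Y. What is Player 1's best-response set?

u_1(A vs R,Y) = 1
u_1(B vs R,Y) = 4
u_1(C vs R,Y) = 3
u_1(D vs R,Y) = 7
u_1(E vs R,Y) = 2
max payoff 7 at {D}

BR_1 = {D}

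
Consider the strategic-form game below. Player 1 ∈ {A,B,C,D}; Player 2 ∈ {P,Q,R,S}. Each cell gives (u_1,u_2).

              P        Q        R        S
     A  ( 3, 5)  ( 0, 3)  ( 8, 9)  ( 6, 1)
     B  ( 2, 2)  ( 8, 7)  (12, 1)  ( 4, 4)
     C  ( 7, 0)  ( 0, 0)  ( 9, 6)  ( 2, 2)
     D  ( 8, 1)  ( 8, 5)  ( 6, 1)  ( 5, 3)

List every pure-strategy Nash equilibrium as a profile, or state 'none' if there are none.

(A,P): not NE [P1→D gives 8>3; P2→R gives 9>5]
(A,Q): not NE [P1→D gives 8>0; P2→R gives 9>3]
(A,R): not NE [P1→B gives 12>8]
(A,S): not NE [P2→R gives 9>1]
(B,P): not NE [P1→D gives 8>2; P2→Q gives 7>2]
(B,Q): NE
(B,R): not NE [P2→Q gives 7>1]
(B,S): not NE [P1→A gives 6>4; P2→Q gives 7>4]
(C,P): not NE [P1→D gives 8>7; P2→R gives 6>0]
(C,Q): not NE [P1→D gives 8>0; P2→R gives 6>0]
(C,R): not NE [P1→B gives 12>9]
(C,S): not NE [P1→A gives 6>2; P2→R gives 6>2]
(D,P): not NE [P2→Q gives 5>1]
(D,Q): NE
(D,R): not NE [P1→B gives 12>6; P2→Q gives 5>1]
(D,S): not NE [P1→A gives 6>5; P2→Q gives 5>3]

PSNE = {(B,Q), (D,Q)}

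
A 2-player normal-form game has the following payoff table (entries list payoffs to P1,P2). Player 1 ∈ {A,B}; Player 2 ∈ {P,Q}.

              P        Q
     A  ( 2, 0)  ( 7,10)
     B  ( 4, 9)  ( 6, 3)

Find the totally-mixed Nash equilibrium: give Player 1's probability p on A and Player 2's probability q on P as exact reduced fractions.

P1 indiff ⇒ q·2+(1-q)·7 = q·4+(1-q)·6 ⇒ q(-2) = (1-q)(-1) ⇒ q = 1/3
P2 indiff ⇒ p·0+(1-p)·9 = p·10+(1-p)·3 ⇒ p(-10) = (1-p)(-6) ⇒ p = 3/8

P1 mixes 3/8 on A; P2 mixes 1/3 on P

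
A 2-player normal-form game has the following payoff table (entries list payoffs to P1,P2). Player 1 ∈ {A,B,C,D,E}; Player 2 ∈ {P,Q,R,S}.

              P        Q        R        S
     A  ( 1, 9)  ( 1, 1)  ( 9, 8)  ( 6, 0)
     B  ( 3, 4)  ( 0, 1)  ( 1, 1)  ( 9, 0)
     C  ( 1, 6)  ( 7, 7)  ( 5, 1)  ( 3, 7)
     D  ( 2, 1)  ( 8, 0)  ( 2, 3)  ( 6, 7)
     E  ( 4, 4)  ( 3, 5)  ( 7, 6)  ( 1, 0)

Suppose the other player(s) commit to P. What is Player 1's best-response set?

u_1(A vs P) = 1
u_1(B vs P) = 3
u_1(C vs P) = 1
u_1(D vs P) = 2
u_1(E vs P) = 4
max payoff 4 at {E}

argmax u_1 = {E}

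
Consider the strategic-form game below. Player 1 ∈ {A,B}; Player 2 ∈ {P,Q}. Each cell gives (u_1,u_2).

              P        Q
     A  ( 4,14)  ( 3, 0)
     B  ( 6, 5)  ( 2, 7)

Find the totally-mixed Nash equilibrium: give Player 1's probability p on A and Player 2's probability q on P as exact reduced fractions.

P1 mixes 1/8 on A; P2 mixes 1/3 on P

P1 indiff ⇒ q·4+(1-q)·3 = q·6+(1-q)·2 ⇒ q(-2) = (1-q)(-1) ⇒ q = 1/3
P2 indiff ⇒ p·14+(1-p)·5 = p·0+(1-p)·7 ⇒ p(14) = (1-p)(2) ⇒ p = 1/8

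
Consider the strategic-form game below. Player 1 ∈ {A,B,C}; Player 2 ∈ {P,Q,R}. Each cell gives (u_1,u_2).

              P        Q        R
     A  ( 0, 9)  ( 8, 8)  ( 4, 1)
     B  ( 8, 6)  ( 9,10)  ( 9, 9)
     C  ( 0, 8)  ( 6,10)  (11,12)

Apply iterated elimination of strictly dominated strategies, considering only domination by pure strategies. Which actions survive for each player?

Survivors P1:{B,C} P2:{Q,R}

P1 drop A (B beats it: P:8>0 Q:9>8 R:9>4)
P2 drop P (Q beats it: B:10>6 C:10>8)
P1→{B,C} P2→{Q,R}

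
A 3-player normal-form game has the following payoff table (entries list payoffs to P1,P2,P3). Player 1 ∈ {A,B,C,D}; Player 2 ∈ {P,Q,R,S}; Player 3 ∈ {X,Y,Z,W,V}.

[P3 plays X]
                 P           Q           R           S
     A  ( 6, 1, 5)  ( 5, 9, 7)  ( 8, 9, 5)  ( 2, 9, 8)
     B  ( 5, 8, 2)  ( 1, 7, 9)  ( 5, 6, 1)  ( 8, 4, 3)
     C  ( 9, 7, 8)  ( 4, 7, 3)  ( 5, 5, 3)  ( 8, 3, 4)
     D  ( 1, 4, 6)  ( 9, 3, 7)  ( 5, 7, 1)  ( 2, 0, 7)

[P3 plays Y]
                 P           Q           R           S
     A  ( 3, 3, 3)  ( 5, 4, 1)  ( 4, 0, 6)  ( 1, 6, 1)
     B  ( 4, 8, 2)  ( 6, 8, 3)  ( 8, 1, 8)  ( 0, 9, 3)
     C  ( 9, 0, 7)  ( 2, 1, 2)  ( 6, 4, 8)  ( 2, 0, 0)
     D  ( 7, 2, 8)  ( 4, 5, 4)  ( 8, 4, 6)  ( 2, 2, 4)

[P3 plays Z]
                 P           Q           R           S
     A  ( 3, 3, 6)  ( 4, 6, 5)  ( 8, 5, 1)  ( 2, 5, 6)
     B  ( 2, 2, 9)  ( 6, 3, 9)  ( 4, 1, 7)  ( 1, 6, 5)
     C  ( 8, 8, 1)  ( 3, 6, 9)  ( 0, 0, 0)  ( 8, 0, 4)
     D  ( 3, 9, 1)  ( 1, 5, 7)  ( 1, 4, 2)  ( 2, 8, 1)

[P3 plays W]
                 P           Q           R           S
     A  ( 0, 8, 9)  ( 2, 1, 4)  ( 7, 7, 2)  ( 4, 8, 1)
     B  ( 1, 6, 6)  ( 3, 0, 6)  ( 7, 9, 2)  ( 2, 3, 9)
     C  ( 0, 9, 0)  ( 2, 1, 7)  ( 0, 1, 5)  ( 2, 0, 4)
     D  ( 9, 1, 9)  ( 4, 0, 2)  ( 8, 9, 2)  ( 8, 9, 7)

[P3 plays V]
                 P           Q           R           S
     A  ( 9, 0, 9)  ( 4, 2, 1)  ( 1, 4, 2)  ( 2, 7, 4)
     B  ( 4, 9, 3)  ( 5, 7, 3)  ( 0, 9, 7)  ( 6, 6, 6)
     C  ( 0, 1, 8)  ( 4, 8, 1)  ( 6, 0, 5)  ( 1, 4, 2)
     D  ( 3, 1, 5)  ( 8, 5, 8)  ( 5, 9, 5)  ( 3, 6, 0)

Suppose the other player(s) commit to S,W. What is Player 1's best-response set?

u_1(A vs S,W) = 4
u_1(B vs S,W) = 2
u_1(C vs S,W) = 2
u_1(D vs S,W) = 8
max payoff 8 at {D}

argmax u_1 = {D}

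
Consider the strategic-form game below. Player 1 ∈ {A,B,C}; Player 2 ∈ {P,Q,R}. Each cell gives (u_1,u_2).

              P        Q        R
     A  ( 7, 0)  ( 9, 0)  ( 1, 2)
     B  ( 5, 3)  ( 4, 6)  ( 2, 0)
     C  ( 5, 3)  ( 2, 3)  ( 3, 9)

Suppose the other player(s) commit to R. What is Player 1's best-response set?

argmax u_1 = {C}

u_1(A vs R) = 1
u_1(B vs R) = 2
u_1(C vs R) = 3
max payoff 3 at {C}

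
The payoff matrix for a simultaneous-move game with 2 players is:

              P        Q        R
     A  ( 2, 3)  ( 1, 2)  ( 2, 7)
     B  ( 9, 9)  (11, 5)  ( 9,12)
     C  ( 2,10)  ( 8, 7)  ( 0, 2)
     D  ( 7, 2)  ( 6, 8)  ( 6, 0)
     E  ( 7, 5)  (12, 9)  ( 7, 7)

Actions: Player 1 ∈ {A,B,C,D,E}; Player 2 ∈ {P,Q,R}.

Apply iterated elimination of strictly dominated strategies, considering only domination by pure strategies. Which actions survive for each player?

P1 drop A (B beats it: P:9>2 Q:11>1 R:9>2)
P1 drop C (B beats it: P:9>2 Q:11>8 R:9>0)
P1 drop D (B beats it: P:9>7 Q:11>6 R:9>6)
P2 drop P (R beats it: B:12>9 E:7>5)
P1→{B,E} P2→{Q,R}

Remaining: P1:{B,E} P2:{Q,R}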